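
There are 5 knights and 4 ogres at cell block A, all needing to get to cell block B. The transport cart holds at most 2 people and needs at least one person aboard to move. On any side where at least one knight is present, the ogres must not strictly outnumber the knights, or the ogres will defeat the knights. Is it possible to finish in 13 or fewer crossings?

Counting alone: each trip to cell block B takes at most 2 across and each return brings at least 1 back, so after t trips out (and t−1 returns) at most 2t − (t−1) of the 9 are across; that first reaches 9 at t = 8, so at least 15 crossings are needed.
Since 13 < 15, 13 crossings cannot be enough. (The shortest complete plan in fact takes 15:)
1. 2 ogres → cell block B.  (cell block A: 5K 2O; cell block B: 0K 2O)
2. 1 ogre ← cell block A.  (cell block A: 5K 3O; cell block B: 0K 1O)
3. 2 ogres → cell block B.  (cell block A: 5K 1O; cell block B: 0K 3O)
4. 1 ogre ← cell block A.  (cell block A: 5K 2O; cell block B: 0K 2O)
5. 2 knights → cell block B.  (cell block A: 3K 2O; cell block B: 2K 2O)
6. 1 ogre ← cell block A.  (cell block A: 3K 3O; cell block B: 2K 1O)
7. 1 knight and 1 ogre → cell block B.  (cell block A: 2K 2O; cell block B: 3K 2O)
8. 1 knight ← cell block A.  (cell block A: 3K 2O; cell block B: 2K 2O)
9. 1 knight and 1 ogre → cell block B.  (cell block A: 2K 1O; cell block B: 3K 3O)
10. 1 ogre ← cell block A.  (cell block A: 2K 2O; cell block B: 3K 2O)
11. 1 knight and 1 ogre → cell block B.  (cell block A: 1K 1O; cell block B: 4K 3O)
12. 1 knight ← cell block A.  (cell block A: 2K 1O; cell block B: 3K 3O)
13. 1 knight and 1 ogre → cell block B.  (cell block A: 1K 0O; cell block B: 4K 4O)
14. 1 ogre ← cell block A.  (cell block A: 1K 1O; cell block B: 4K 3O)
15. 1 knight and 1 ogre → cell block B.  (cell block A: 0K 0O; cell block B: 5K 4O)

No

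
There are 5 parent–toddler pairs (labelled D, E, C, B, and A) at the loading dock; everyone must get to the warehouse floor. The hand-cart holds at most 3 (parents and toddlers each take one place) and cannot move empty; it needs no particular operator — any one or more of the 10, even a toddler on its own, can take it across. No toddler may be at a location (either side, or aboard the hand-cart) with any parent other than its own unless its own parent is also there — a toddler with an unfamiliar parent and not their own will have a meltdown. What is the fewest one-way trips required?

11

Counting alone: each trip to the warehouse floor takes at most 3 across and each return brings at least 1 back, so after t trips out (and t−1 returns) at most 3t − (t−1) of the 10 are across; that first reaches 10 at t = 5, so at least 9 crossings are needed.
The safety rule pushes this higher. Following every safe sequence of crossings, the most of the 10 that can be at the warehouse floor as the hand-cart arrives there on crossing 9 is 9 — never all 10.
So no plan with fewer than 11 crossings exists, and this one achieves 11:
1. parent D and toddler D cross → the warehouse floor.
2. parent D crosses ← the loading dock.
3. toddler B, toddler C, and toddler E cross → the warehouse floor.
4. toddler D crosses ← the loading dock.
5. parent B, parent C, and parent E cross → the warehouse floor.
6. parent E and toddler E cross ← the loading dock.
7. parent A, parent D, and parent E cross → the warehouse floor.
8. toddler C crosses ← the loading dock.
9. toddler D and toddler E cross → the warehouse floor.
10. toddler D crosses ← the loading dock.
11. toddler A, toddler C, and toddler D cross → the warehouse floor.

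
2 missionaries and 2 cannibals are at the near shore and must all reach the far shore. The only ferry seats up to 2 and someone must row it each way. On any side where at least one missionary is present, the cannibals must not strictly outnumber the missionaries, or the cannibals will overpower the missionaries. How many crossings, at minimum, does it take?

5

Counting alone: each trip to the far shore takes at most 2 across and each return brings at least 1 back, so after t trips out (and t−1 returns) at most 2t − (t−1) of the 4 are across; that first reaches 4 at t = 3, so at least 5 crossings are needed.
The plan below uses exactly 5 crossings, so it is optimal:
1. 2 cannibals → the far shore.  (the near shore: 2M 0C; the far shore: 0M 2C)
2. 1 cannibal ← the near shore.  (the near shore: 2M 1C; the far shore: 0M 1C)
3. 2 missionaries → the far shore.  (the near shore: 0M 1C; the far shore: 2M 1C)
4. 1 cannibal ← the near shore.  (the near shore: 0M 2C; the far shore: 2M 0C)
5. 2 cannibals → the far shore.  (the near shore: 0M 0C; the far shore: 2M 2C)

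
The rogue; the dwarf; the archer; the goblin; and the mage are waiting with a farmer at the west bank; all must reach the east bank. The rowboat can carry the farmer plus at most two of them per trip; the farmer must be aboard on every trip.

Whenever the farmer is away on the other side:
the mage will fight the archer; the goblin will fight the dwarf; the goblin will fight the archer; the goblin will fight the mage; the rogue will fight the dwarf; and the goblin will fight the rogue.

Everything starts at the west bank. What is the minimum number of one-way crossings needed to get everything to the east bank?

Whatever the first load, the items left behind include a forbidden pair without the farmer. No opening move is safe, so no plan exists.

impossible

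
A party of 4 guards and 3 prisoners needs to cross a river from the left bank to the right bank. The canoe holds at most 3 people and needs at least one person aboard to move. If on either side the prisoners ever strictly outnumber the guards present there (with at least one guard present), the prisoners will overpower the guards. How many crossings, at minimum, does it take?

5

Counting alone: each trip to the right bank takes at most 3 across and each return brings at least 1 back, so after t trips out (and t−1 returns) at most 3t − (t−1) of the 7 are across; that first reaches 7 at t = 3, so at least 5 crossings are needed.
The plan below uses exactly 5 crossings, so it is optimal:
1. 3 prisoners → the right bank.  (the left bank: 4G 0P; the right bank: 0G 3P)
2. 1 prisoner ← the left bank.  (the left bank: 4G 1P; the right bank: 0G 2P)
3. 3 guards → the right bank.  (the left bank: 1G 1P; the right bank: 3G 2P)
4. 1 guard ← the left bank.  (the left bank: 2G 1P; the right bank: 2G 2P)
5. 2 guards and 1 prisoner → the right bank.  (the left bank: 0G 0P; the right bank: 4G 3P)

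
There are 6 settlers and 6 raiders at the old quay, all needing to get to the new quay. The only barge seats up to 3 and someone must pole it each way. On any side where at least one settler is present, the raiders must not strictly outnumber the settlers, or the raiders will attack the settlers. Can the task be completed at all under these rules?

No

Following every safe sequence of crossings from the start, the most of the 12 that can be at the new quay as the barge arrives there on crossings 1, 3, 5 is 3, 5, 6 respectively; the best ever achieved is 6 of 12.
From crossing 7 on, no configuration arises that was not already reachable earlier: only 17 distinct safe configurations (who is on which side, and where the barge is) can ever be reached, none of them has everyone across, and every continuation just revisits them. They are: 0 settlers + 0 raiders across (barge back at the start); 0 settlers + 1 raider across (barge there); 0 settlers + 1 raider across (barge back at the start); 0 settlers + 2 raiders across (barge there); 0 settlers + 2 raiders across (barge back at the start); 0 settlers + 3 raiders across (barge there); 0 settlers + 3 raiders across (barge back at the start); 0 settlers + 4 raiders across (barge there); 0 settlers + 4 raiders across (barge back at the start); 0 settlers + 5 raiders across (barge there); 0 settlers + 5 raiders across (barge back at the start); 0 settlers + 6 raiders across (barge there); 1 settler + 1 raider across (barge there); 1 settler + 1 raider across (barge back at the start); 2 settlers + 2 raiders across (barge there); 2 settlers + 2 raiders across (barge back at the start); 3 settlers + 3 raiders across (barge there). So no valid plan exists.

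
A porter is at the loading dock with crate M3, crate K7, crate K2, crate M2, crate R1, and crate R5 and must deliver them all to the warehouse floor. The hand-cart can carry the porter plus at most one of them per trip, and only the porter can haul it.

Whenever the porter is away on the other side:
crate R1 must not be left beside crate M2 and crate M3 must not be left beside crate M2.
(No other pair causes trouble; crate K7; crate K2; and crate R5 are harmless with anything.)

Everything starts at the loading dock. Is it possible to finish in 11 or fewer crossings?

No

Counting alone: the porter can take at most 1 across per trip to the warehouse floor, so moving all 6 needs at least 6 loaded trips out, with a return between consecutive ones — at least 11 crossings.
The safety rule pushes this higher. Following every safe sequence of crossings, the most of the 6 that can be at the warehouse floor as the hand-cart arrives there on crossing 11 is 5 — never all 6.
So the move cannot be finished within 11 crossings. (The shortest complete plan takes 13:)
1. Porter goes to the warehouse floor with crate M2.  [the loading dock: crate K2, crate K7, crate M3, crate R1, crate R5 | the warehouse floor: crate M2]
2. Porter goes back to the loading dock alone.  [the loading dock: crate K2, crate K7, crate M3, crate R1, crate R5 | the warehouse floor: crate M2]
3. Porter goes to the warehouse floor with crate M3.  [the loading dock: crate K2, crate K7, crate R1, crate R5 | the warehouse floor: crate M2, crate M3]
4. Porter goes back to the loading dock with crate M2.  [the loading dock: crate K2, crate K7, crate M2, crate R1, crate R5 | the warehouse floor: crate M3]
5. Porter goes to the warehouse floor with crate R1.  [the loading dock: crate K2, crate K7, crate M2, crate R5 | the warehouse floor: crate M3, crate R1]
6. Porter goes back to the loading dock alone.  [the loading dock: crate K2, crate K7, crate M2, crate R5 | the warehouse floor: crate M3, crate R1]
7. Porter goes to the warehouse floor with crate K7.  [the loading dock: crate K2, crate M2, crate R5 | the warehouse floor: crate K7, crate M3, crate R1]
8. Porter goes back to the loading dock alone.  [the loading dock: crate K2, crate M2, crate R5 | the warehouse floor: crate K7, crate M3, crate R1]
9. Porter goes to the warehouse floor with crate K2.  [the loading dock: crate M2, crate R5 | the warehouse floor: crate K2, crate K7, crate M3, crate R1]
10. Porter goes back to the loading dock alone.  [the loading dock: crate M2, crate R5 | the warehouse floor: crate K2, crate K7, crate M3, crate R1]
11. Porter goes to the warehouse floor with crate R5.  [the loading dock: crate M2 | the warehouse floor: crate K2, crate K7, crate M3, crate R1, crate R5]
12. Porter goes back to the loading dock alone.  [the loading dock: crate M2 | the warehouse floor: crate K2, crate K7, crate M3, crate R1, crate R5]
13. Porter goes to the warehouse floor with crate M2.  [the loading dock: — | the warehouse floor: crate K2, crate K7, crate M2, crate M3, crate R1, crate R5]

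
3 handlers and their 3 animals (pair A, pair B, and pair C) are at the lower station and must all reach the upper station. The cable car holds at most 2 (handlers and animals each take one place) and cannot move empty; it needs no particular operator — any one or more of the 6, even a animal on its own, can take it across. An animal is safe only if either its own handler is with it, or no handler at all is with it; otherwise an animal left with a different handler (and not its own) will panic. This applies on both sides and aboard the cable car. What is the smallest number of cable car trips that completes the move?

Counting alone: each trip to the upper station takes at most 2 across and each return brings at least 1 back, so after t trips out (and t−1 returns) at most 2t − (t−1) of the 6 are across; that first reaches 6 at t = 5, so at least 9 crossings are needed.
The safety rule pushes this higher. Following every safe sequence of crossings, the most of the 6 that can be at the upper station as the cable car arrives there on crossing 9 is 5 — never all 6.
So no plan with fewer than 11 crossings exists, and this one achieves 11:
1. animal A and handler A cross → the upper station.
2. handler A crosses ← the lower station.
3. animal B and animal C cross → the upper station.
4. animal A crosses ← the lower station.
5. handler B and handler C cross → the upper station.
6. animal B and handler B cross ← the lower station.
7. handler A and handler B cross → the upper station.
8. animal C crosses ← the lower station.
9. animal A and animal B cross → the upper station.
10. handler C crosses ← the lower station.
11. animal C and handler C cross → the upper station.

11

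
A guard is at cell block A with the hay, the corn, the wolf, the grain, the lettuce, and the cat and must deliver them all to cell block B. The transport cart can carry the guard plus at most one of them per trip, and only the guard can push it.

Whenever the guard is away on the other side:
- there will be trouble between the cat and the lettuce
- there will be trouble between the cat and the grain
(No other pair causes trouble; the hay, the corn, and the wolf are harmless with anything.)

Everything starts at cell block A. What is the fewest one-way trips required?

13

Counting alone: the guard can take at most 1 across per trip to cell block B, so moving all 6 needs at least 6 loaded trips out, with a return between consecutive ones — at least 11 crossings.
The safety rule pushes this higher. Following every safe sequence of crossings, the most of the 6 that can be at cell block B as the transport cart arrives there on crossing 11 is 5 — never all 6.
So no plan with fewer than 13 crossings exists, and this one achieves 13:
1. Guard goes to cell block B with the cat.  [cell block A: the corn, the grain, the hay, the lettuce, the wolf | cell block B: the cat]
2. Guard goes back to cell block A alone.  [cell block A: the corn, the grain, the hay, the lettuce, the wolf | cell block B: the cat]
3. Guard goes to cell block B with the hay.  [cell block A: the corn, the grain, the lettuce, the wolf | cell block B: the cat, the hay]
4. Guard goes back to cell block A alone.  [cell block A: the corn, the grain, the lettuce, the wolf | cell block B: the cat, the hay]
5. Guard goes to cell block B with the corn.  [cell block A: the grain, the lettuce, the wolf | cell block B: the cat, the corn, the hay]
6. Guard goes back to cell block A alone.  [cell block A: the grain, the lettuce, the wolf | cell block B: the cat, the corn, the hay]
7. Guard goes to cell block B with the wolf.  [cell block A: the grain, the lettuce | cell block B: the cat, the corn, the hay, the wolf]
8. Guard goes back to cell block A alone.  [cell block A: the grain, the lettuce | cell block B: the cat, the corn, the hay, the wolf]
9. Guard goes to cell block B with the grain.  [cell block A: the lettuce | cell block B: the cat, the corn, the grain, the hay, the wolf]
10. Guard goes back to cell block A with the cat.  [cell block A: the cat, the lettuce | cell block B: the corn, the grain, the hay, the wolf]
11. Guard goes to cell block B with the lettuce.  [cell block A: the cat | cell block B: the corn, the grain, the hay, the lettuce, the wolf]
12. Guard goes back to cell block A alone.  [cell block A: the cat | cell block B: the corn, the grain, the hay, the lettuce, the wolf]
13. Guard goes to cell block B with the cat.  [cell block A: — | cell block B: the cat, the corn, the grain, the hay, the lettuce, the wolf]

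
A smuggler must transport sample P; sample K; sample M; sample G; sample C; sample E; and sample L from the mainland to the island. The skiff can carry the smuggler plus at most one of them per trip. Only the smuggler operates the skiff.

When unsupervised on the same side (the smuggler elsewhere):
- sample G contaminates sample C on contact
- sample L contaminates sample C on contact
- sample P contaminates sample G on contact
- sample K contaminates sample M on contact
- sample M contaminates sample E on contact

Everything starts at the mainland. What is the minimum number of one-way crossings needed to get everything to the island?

impossible

Whatever the first load, the items left behind include a forbidden pair without the smuggler. No opening move is safe, so no plan exists.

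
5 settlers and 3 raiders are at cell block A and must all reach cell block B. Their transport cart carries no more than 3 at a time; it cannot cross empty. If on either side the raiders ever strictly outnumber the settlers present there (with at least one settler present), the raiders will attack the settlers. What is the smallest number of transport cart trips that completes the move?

7

Counting alone: each trip to cell block B takes at most 3 across and each return brings at least 1 back, so after t trips out (and t−1 returns) at most 3t − (t−1) of the 8 are across; that first reaches 8 at t = 4, so at least 7 crossings are needed.
The plan below uses exactly 7 crossings, so it is optimal:
1. 2 raiders → cell block B.  (cell block A: 5S 1R; cell block B: 0S 2R)
2. 1 raider ← cell block A.  (cell block A: 5S 2R; cell block B: 0S 1R)
3. 2 settlers and 1 raider → cell block B.  (cell block A: 3S 1R; cell block B: 2S 2R)
4. 1 raider ← cell block A.  (cell block A: 3S 2R; cell block B: 2S 1R)
5. 1 settler and 2 raiders → cell block B.  (cell block A: 2S 0R; cell block B: 3S 3R)
6. 1 raider ← cell block A.  (cell block A: 2S 1R; cell block B: 3S 2R)
7. 2 settlers and 1 raider → cell block B.  (cell block A: 0S 0R; cell block B: 5S 3R)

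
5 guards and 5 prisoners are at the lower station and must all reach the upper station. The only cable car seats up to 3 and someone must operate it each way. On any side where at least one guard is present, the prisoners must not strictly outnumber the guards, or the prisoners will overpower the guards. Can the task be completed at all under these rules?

1. 2 prisoners → the upper station.  (the lower station: 5G 3P; the upper station: 0G 2P)
2. 1 prisoner ← the lower station.  (the lower station: 5G 4P; the upper station: 0G 1P)
3. 3 prisoners → the upper station.  (the lower station: 5G 1P; the upper station: 0G 4P)
4. 1 prisoner ← the lower station.  (the lower station: 5G 2P; the upper station: 0G 3P)
5. 3 guards → the upper station.  (the lower station: 2G 2P; the upper station: 3G 3P)
6. 1 guard and 1 prisoner ← the lower station.  (the lower station: 3G 3P; the upper station: 2G 2P)
7. 3 guards → the upper station.  (the lower station: 0G 3P; the upper station: 5G 2P)
8. 1 prisoner ← the lower station.  (the lower station: 0G 4P; the upper station: 5G 1P)
9. 2 prisoners → the upper station.  (the lower station: 0G 2P; the upper station: 5G 3P)
10. 1 prisoner ← the lower station.  (the lower station: 0G 3P; the upper station: 5G 2P)
11. 3 prisoners → the upper station.  (the lower station: 0G 0P; the upper station: 5G 5P)

Yes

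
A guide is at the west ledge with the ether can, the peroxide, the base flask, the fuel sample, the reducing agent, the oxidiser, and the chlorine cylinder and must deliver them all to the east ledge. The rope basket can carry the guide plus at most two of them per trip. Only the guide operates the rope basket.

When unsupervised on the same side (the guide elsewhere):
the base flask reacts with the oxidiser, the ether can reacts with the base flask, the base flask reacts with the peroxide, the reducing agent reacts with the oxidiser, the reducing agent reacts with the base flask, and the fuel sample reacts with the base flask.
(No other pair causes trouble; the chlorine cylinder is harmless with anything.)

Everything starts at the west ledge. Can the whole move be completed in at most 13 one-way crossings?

Yes

Yes — this plan uses 11 crossings (≤ 13):
1. Guide goes to the east ledge with the base flask and the reducing agent.  [the west ledge: the chlorine cylinder, the ether can, the fuel sample, the oxidiser, the peroxide | the east ledge: the base flask, the reducing agent]
2. Guide goes back to the west ledge with the base flask.  [the west ledge: the base flask, the chlorine cylinder, the ether can, the fuel sample, the oxidiser, the peroxide | the east ledge: the reducing agent]
3. Guide goes to the east ledge with the base flask and the ether can.  [the west ledge: the chlorine cylinder, the fuel sample, the oxidiser, the peroxide | the east ledge: the base flask, the ether can, the reducing agent]
4. Guide goes back to the west ledge with the base flask.  [the west ledge: the base flask, the chlorine cylinder, the fuel sample, the oxidiser, the peroxide | the east ledge: the ether can, the reducing agent]
5. Guide goes to the east ledge with the base flask and the peroxide.  [the west ledge: the chlorine cylinder, the fuel sample, the oxidiser | the east ledge: the base flask, the ether can, the peroxide, the reducing agent]
6. Guide goes back to the west ledge with the base flask.  [the west ledge: the base flask, the chlorine cylinder, the fuel sample, the oxidiser | the east ledge: the ether can, the peroxide, the reducing agent]
7. Guide goes to the east ledge with the base flask and the fuel sample.  [the west ledge: the chlorine cylinder, the oxidiser | the east ledge: the base flask, the ether can, the fuel sample, the peroxide, the reducing agent]
8. Guide goes back to the west ledge with the base flask.  [the west ledge: the base flask, the chlorine cylinder, the oxidiser | the east ledge: the ether can, the fuel sample, the peroxide, the reducing agent]
9. Guide goes to the east ledge with the base flask and the chlorine cylinder.  [the west ledge: the oxidiser | the east ledge: the base flask, the chlorine cylinder, the ether can, the fuel sample, the peroxide, the reducing agent]
10. Guide goes back to the west ledge with the base flask.  [the west ledge: the base flask, the oxidiser | the east ledge: the chlorine cylinder, the ether can, the fuel sample, the peroxide, the reducing agent]
11. Guide goes to the east ledge with the base flask and the oxidiser.  [the west ledge: — | the east ledge: the base flask, the chlorine cylinder, the ether can, the fuel sample, the oxidiser, the peroxide, the reducing agent]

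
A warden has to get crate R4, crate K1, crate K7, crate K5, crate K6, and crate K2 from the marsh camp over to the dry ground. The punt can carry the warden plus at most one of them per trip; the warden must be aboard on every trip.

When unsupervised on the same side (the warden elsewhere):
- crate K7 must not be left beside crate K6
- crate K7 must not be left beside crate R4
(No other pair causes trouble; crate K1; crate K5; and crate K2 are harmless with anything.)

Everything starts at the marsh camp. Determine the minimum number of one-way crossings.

13

Counting alone: the warden can take at most 1 across per trip to the dry ground, so moving all 6 needs at least 6 loaded trips out, with a return between consecutive ones — at least 11 crossings.
The safety rule pushes this higher. Following every safe sequence of crossings, the most of the 6 that can be at the dry ground as the punt arrives there on crossing 11 is 5 — never all 6.
So no plan with fewer than 13 crossings exists, and this one achieves 13:
1. Warden goes to the dry ground with crate K7.  [the marsh camp: crate K1, crate K2, crate K5, crate K6, crate R4 | the dry ground: crate K7]
2. Warden goes back to the marsh camp alone.  [the marsh camp: crate K1, crate K2, crate K5, crate K6, crate R4 | the dry ground: crate K7]
3. Warden goes to the dry ground with crate R4.  [the marsh camp: crate K1, crate K2, crate K5, crate K6 | the dry ground: crate K7, crate R4]
4. Warden goes back to the marsh camp with crate K7.  [the marsh camp: crate K1, crate K2, crate K5, crate K6, crate K7 | the dry ground: crate R4]
5. Warden goes to the dry ground with crate K6.  [the marsh camp: crate K1, crate K2, crate K5, crate K7 | the dry ground: crate K6, crate R4]
6. Warden goes back to the marsh camp alone.  [the marsh camp: crate K1, crate K2, crate K5, crate K7 | the dry ground: crate K6, crate R4]
7. Warden goes to the dry ground with crate K1.  [the marsh camp: crate K2, crate K5, crate K7 | the dry ground: crate K1, crate K6, crate R4]
8. Warden goes back to the marsh camp alone.  [the marsh camp: crate K2, crate K5, crate K7 | the dry ground: crate K1, crate K6, crate R4]
9. Warden goes to the dry ground with crate K5.  [the marsh camp: crate K2, crate K7 | the dry ground: crate K1, crate K5, crate K6, crate R4]
10. Warden goes back to the marsh camp alone.  [the marsh camp: crate K2, crate K7 | the dry ground: crate K1, crate K5, crate K6, crate R4]
11. Warden goes to the dry ground with crate K2.  [the marsh camp: crate K7 | the dry ground: crate K1, crate K2, crate K5, crate K6, crate R4]
12. Warden goes back to the marsh camp alone.  [the marsh camp: crate K7 | the dry ground: crate K1, crate K2, crate K5, crate K6, crate R4]
13. Warden goes to the dry ground with crate K7.  [the marsh camp: — | the dry ground: crate K1, crate K2, crate K5, crate K6, crate K7, crate R4]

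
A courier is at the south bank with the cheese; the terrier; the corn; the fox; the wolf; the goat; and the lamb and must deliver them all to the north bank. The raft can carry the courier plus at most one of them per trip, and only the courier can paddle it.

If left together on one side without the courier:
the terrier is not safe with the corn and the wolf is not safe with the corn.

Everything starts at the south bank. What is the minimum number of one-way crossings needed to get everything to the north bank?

15

Counting alone: the courier can take at most 1 across per trip to the north bank, so moving all 7 needs at least 7 loaded trips out, with a return between consecutive ones — at least 13 crossings.
The safety rule pushes this higher. Following every safe sequence of crossings, the most of the 7 that can be at the north bank as the raft arrives there on crossing 13 is 6 — never all 7.
So no plan with fewer than 15 crossings exists, and this one achieves 15:
1. Courier goes to the north bank with the corn.  [the south bank: the cheese, the fox, the goat, the lamb, the terrier, the wolf | the north bank: the corn]
2. Courier goes back to the south bank alone.  [the south bank: the cheese, the fox, the goat, the lamb, the terrier, the wolf | the north bank: the corn]
3. Courier goes to the north bank with the cheese.  [the south bank: the fox, the goat, the lamb, the terrier, the wolf | the north bank: the cheese, the corn]
4. Courier goes back to the south bank alone.  [the south bank: the fox, the goat, the lamb, the terrier, the wolf | the north bank: the cheese, the corn]
5. Courier goes to the north bank with the terrier.  [the south bank: the fox, the goat, the lamb, the wolf | the north bank: the cheese, the corn, the terrier]
6. Courier goes back to the south bank with the corn.  [the south bank: the corn, the fox, the goat, the lamb, the wolf | the north bank: the cheese, the terrier]
7. Courier goes to the north bank with the wolf.  [the south bank: the corn, the fox, the goat, the lamb | the north bank: the cheese, the terrier, the wolf]
8. Courier goes back to the south bank alone.  [the south bank: the corn, the fox, the goat, the lamb | the north bank: the cheese, the terrier, the wolf]
9. Courier goes to the north bank with the fox.  [the south bank: the corn, the goat, the lamb | the north bank: the cheese, the fox, the terrier, the wolf]
10. Courier goes back to the south bank alone.  [the south bank: the corn, the goat, the lamb | the north bank: the cheese, the fox, the terrier, the wolf]
11. Courier goes to the north bank with the goat.  [the south bank: the corn, the lamb | the north bank: the cheese, the fox, the goat, the terrier, the wolf]
12. Courier goes back to the south bank alone.  [the south bank: the corn, the lamb | the north bank: the cheese, the fox, the goat, the terrier, the wolf]
13. Courier goes to the north bank with the lamb.  [the south bank: the corn | the north bank: the cheese, the fox, the goat, the lamb, the terrier, the wolf]
14. Courier goes back to the south bank alone.  [the south bank: the corn | the north bank: the cheese, the fox, the goat, the lamb, the terrier, the wolf]
15. Courier goes to the north bank with the corn.  [the south bank: — | the north bank: the cheese, the corn, the fox, the goat, the lamb, the terrier, the wolf]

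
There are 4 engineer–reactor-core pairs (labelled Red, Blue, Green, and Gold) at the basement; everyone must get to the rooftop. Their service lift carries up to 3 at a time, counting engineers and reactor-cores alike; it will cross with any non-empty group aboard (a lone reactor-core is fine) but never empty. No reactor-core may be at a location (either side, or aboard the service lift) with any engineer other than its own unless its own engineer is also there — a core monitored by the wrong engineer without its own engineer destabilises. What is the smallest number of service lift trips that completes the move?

9

Counting alone: each trip to the rooftop takes at most 3 across and each return brings at least 1 back, so after t trips out (and t−1 returns) at most 3t − (t−1) of the 8 are across; that first reaches 8 at t = 4, so at least 7 crossings are needed.
The safety rule pushes this higher. Following every safe sequence of crossings, the most of the 8 that can be at the rooftop as the service lift arrives there on crossing 7 is 7 — never all 8.
So no plan with fewer than 9 crossings exists, and this one achieves 9:
1. engineer Red and reactor-core Red cross → the rooftop.
2. engineer Red crosses ← the basement.
3. engineer Blue, engineer Red, and reactor-core Blue cross → the rooftop.
4. engineer Red and reactor-core Red cross ← the basement.
5. engineer Gold, engineer Green, and engineer Red cross → the rooftop.
6. reactor-core Blue crosses ← the basement.
7. reactor-core Blue and reactor-core Red cross → the rooftop.
8. reactor-core Red crosses ← the basement.
9. reactor-core Gold, reactor-core Green, and reactor-core Red cross → the rooftop.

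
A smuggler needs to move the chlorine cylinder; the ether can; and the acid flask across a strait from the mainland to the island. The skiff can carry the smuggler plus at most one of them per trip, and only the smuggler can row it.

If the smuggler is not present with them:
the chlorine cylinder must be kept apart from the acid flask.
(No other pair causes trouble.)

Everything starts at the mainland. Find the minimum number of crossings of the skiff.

5

Counting alone: the smuggler can take at most 1 across per trip to the island, so moving all 3 needs at least 3 loaded trips out, with a return between consecutive ones — at least 5 crossings.
The plan below uses exactly 5 crossings, so it is optimal:
1. Smuggler goes to the island with the chlorine cylinder.  [the mainland: the acid flask, the ether can | the island: the chlorine cylinder]
2. Smuggler goes back to the mainland alone.  [the mainland: the acid flask, the ether can | the island: the chlorine cylinder]
3. Smuggler goes to the island with the ether can.  [the mainland: the acid flask | the island: the chlorine cylinder, the ether can]
4. Smuggler goes back to the mainland alone.  [the mainland: the acid flask | the island: the chlorine cylinder, the ether can]
5. Smuggler goes to the island with the acid flask.  [the mainland: — | the island: the acid flask, the chlorine cylinder, the ether can]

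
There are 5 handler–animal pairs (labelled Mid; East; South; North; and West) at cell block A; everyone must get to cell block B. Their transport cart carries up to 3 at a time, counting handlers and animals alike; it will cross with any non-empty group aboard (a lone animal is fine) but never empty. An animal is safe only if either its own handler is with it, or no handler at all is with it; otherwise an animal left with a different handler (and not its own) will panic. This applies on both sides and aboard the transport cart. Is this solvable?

Yes

1. animal Mid and handler Mid cross → cell block B.
2. handler Mid crosses ← cell block A.
3. animal East, animal North, and animal South cross → cell block B.
4. animal Mid crosses ← cell block A.
5. handler East, handler North, and handler South cross → cell block B.
6. animal East and handler East cross ← cell block A.
7. handler East, handler Mid, and handler West cross → cell block B.
8. animal South crosses ← cell block A.
9. animal East and animal Mid cross → cell block B.
10. animal Mid crosses ← cell block A.
11. animal Mid, animal South, and animal West cross → cell block B.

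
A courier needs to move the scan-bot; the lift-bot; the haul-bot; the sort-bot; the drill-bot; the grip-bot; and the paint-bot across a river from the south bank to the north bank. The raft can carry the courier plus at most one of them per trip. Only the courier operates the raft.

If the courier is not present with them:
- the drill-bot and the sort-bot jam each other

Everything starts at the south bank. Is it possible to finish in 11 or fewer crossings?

Counting alone: the courier can take at most 1 across per trip to the north bank, so moving all 7 needs at least 7 loaded trips out, with a return between consecutive ones — at least 13 crossings.
Since 11 < 13, 11 crossings cannot be enough. (The shortest complete plan in fact takes 13:)
1. Courier goes to the north bank with the sort-bot.  [the south bank: the drill-bot, the grip-bot, the haul-bot, the lift-bot, the paint-bot, the scan-bot | the north bank: the sort-bot]
2. Courier goes back to the south bank alone.  [the south bank: the drill-bot, the grip-bot, the haul-bot, the lift-bot, the paint-bot, the scan-bot | the north bank: the sort-bot]
3. Courier goes to the north bank with the scan-bot.  [the south bank: the drill-bot, the grip-bot, the haul-bot, the lift-bot, the paint-bot | the north bank: the scan-bot, the sort-bot]
4. Courier goes back to the south bank alone.  [the south bank: the drill-bot, the grip-bot, the haul-bot, the lift-bot, the paint-bot | the north bank: the scan-bot, the sort-bot]
5. Courier goes to the north bank with the lift-bot.  [the south bank: the drill-bot, the grip-bot, the haul-bot, the paint-bot | the north bank: the lift-bot, the scan-bot, the sort-bot]
6. Courier goes back to the south bank alone.  [the south bank: the drill-bot, the grip-bot, the haul-bot, the paint-bot | the north bank: the lift-bot, the scan-bot, the sort-bot]
7. Courier goes to the north bank with the haul-bot.  [the south bank: the drill-bot, the grip-bot, the paint-bot | the north bank: the haul-bot, the lift-bot, the scan-bot, the sort-bot]
8. Courier goes back to the south bank alone.  [the south bank: the drill-bot, the grip-bot, the paint-bot | the north bank: the haul-bot, the lift-bot, the scan-bot, the sort-bot]
9. Courier goes to the north bank with the grip-bot.  [the south bank: the drill-bot, the paint-bot | the north bank: the grip-bot, the haul-bot, the lift-bot, the scan-bot, the sort-bot]
10. Courier goes back to the south bank alone.  [the south bank: the drill-bot, the paint-bot | the north bank: the grip-bot, the haul-bot, the lift-bot, the scan-bot, the sort-bot]
11. Courier goes to the north bank with the paint-bot.  [the south bank: the drill-bot | the north bank: the grip-bot, the haul-bot, the lift-bot, the paint-bot, the scan-bot, the sort-bot]
12. Courier goes back to the south bank alone.  [the south bank: the drill-bot | the north bank: the grip-bot, the haul-bot, the lift-bot, the paint-bot, the scan-bot, the sort-bot]
13. Courier goes to the north bank with the drill-bot.  [the south bank: — | the north bank: the drill-bot, the grip-bot, the haul-bot, the lift-bot, the paint-bot, the scan-bot, the sort-bot]

No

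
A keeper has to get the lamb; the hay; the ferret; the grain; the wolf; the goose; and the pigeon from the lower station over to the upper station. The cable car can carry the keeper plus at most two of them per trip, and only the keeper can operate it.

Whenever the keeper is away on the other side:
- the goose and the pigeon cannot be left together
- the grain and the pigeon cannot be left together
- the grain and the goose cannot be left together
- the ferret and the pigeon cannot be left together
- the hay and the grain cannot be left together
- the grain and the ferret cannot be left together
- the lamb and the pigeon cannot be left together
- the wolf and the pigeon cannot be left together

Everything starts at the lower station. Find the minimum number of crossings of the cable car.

Counting alone: the keeper can take at most 2 across per trip to the upper station, so moving all 7 needs at least 4 loaded trips out, with a return between consecutive ones — at least 7 crossings.
The safety rule pushes this higher. Following every safe sequence of crossings, the most of the 7 that can be at the upper station as the cable car arrives there on crossings 7, 9 is 5, 6 respectively — never all 7.
So no plan with fewer than 11 crossings exists, and this one achieves 11:
1. Keeper goes to the upper station with the grain and the pigeon.
2. Keeper goes back to the lower station with the grain.
3. Keeper goes to the upper station with the grain and the lamb.
4. Keeper goes back to the lower station with the pigeon.
5. Keeper goes to the upper station with the pigeon and the wolf.
6. Keeper goes back to the lower station with the pigeon.
7. Keeper goes to the upper station with the ferret and the goose.
8. Keeper goes back to the lower station with the grain.
9. Keeper goes to the upper station with the grain and the hay.
10. Keeper goes back to the lower station with the grain.
11. Keeper goes to the upper station with the grain and the pigeon.

11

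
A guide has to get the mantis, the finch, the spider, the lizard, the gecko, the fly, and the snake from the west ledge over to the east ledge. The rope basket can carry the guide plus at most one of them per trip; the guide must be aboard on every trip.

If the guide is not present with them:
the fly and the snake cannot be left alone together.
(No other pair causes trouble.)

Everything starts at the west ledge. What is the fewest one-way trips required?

Counting alone: the guide can take at most 1 across per trip to the east ledge, so moving all 7 needs at least 7 loaded trips out, with a return between consecutive ones — at least 13 crossings.
The plan below uses exactly 13 crossings, so it is optimal:
1. Guide goes to the east ledge with the fly.
2. Guide goes back to the west ledge alone.
3. Guide goes to the east ledge with the mantis.
4. Guide goes back to the west ledge alone.
5. Guide goes to the east ledge with the finch.
6. Guide goes back to the west ledge alone.
7. Guide goes to the east ledge with the spider.
8. Guide goes back to the west ledge alone.
9. Guide goes to the east ledge with the lizard.
10. Guide goes back to the west ledge alone.
11. Guide goes to the east ledge with the gecko.
12. Guide goes back to the west ledge alone.
13. Guide goes to the east ledge with the snake.

13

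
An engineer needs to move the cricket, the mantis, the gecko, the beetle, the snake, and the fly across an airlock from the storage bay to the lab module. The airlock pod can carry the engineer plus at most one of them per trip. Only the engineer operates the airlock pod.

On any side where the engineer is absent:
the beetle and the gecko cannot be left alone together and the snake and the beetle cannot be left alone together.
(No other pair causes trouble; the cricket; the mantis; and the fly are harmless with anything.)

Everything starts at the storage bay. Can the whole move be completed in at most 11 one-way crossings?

No

Counting alone: the engineer can take at most 1 across per trip to the lab module, so moving all 6 needs at least 6 loaded trips out, with a return between consecutive ones — at least 11 crossings.
The safety rule pushes this higher. Following every safe sequence of crossings, the most of the 6 that can be at the lab module as the airlock pod arrives there on crossing 11 is 5 — never all 6.
So the move cannot be finished within 11 crossings. (The shortest complete plan takes 13:)
1. Engineer goes to the lab module with the beetle.  [the storage bay: the cricket, the fly, the gecko, the mantis, the snake | the lab module: the beetle]
2. Engineer goes back to the storage bay alone.  [the storage bay: the cricket, the fly, the gecko, the mantis, the snake | the lab module: the beetle]
3. Engineer goes to the lab module with the cricket.  [the storage bay: the fly, the gecko, the mantis, the snake | the lab module: the beetle, the cricket]
4. Engineer goes back to the storage bay alone.  [the storage bay: the fly, the gecko, the mantis, the snake | the lab module: the beetle, the cricket]
5. Engineer goes to the lab module with the mantis.  [the storage bay: the fly, the gecko, the snake | the lab module: the beetle, the cricket, the mantis]
6. Engineer goes back to the storage bay alone.  [the storage bay: the fly, the gecko, the snake | the lab module: the beetle, the cricket, the mantis]
7. Engineer goes to the lab module with the gecko.  [the storage bay: the fly, the snake | the lab module: the beetle, the cricket, the gecko, the mantis]
8. Engineer goes back to the storage bay with the beetle.  [the storage bay: the beetle, the fly, the snake | the lab module: the cricket, the gecko, the mantis]
9. Engineer goes to the lab module with the snake.  [the storage bay: the beetle, the fly | the lab module: the cricket, the gecko, the mantis, the snake]
10. Engineer goes back to the storage bay alone.  [the storage bay: the beetle, the fly | the lab module: the cricket, the gecko, the mantis, the snake]
11. Engineer goes to the lab module with the fly.  [the storage bay: the beetle | the lab module: the cricket, the fly, the gecko, the mantis, the snake]
12. Engineer goes back to the storage bay alone.  [the storage bay: the beetle | the lab module: the cricket, the fly, the gecko, the mantis, the snake]
13. Engineer goes to the lab module with the beetle.  [the storage bay: — | the lab module: the beetle, the cricket, the fly, the gecko, the mantis, the snake]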